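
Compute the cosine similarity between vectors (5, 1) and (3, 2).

With u = (5, 1), v = (3, 2):
u·v = 5·3 + 1·2 = 15 + 2 = 17.
|u| = √(5² + 1²) = √26, |v| = √(3² + 2²) = √13, so |u||v| = √(26·13) = √338.
cos θ = (u·v)/(|u||v|) = 17/√338 ≈ 0.9247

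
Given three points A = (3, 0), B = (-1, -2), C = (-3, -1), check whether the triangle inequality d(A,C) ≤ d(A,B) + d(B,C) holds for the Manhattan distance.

d(A,B) = 4 + 2 = 6, d(B,C) = 2 + 1 = 3, d(A,C) = 6 + 1 = 7.
d(A,C) = 7 ≤ 6 + 3 = 9. Triangle inequality is satisfied.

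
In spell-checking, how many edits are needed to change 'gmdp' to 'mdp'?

Let D[i][j] be the edit distance between the first i characters of 'gmdp' and the first j characters of 'mdp', with D[i][0] = i, D[0][j] = j, and D[i][j] = D[i-1][j-1] if the characters match, else 1 + min(D[i-1][j], D[i][j-1], D[i-1][j-1]). Filling the table (rows: prefixes of 'gmdp', columns: prefixes of 'mdp'):
     ε  m  d  p
  ε  0  1  2  3
  g  1  1  2  3
  m  2  1  2  3
  d  3  2  1  2
  p  4  3  2  1
The bottom-right entry gives D[4][3] = 1, so no sequence of fewer than 1 edit works. Backtracking through the table gives one optimal edit sequence (1 edit):
  gmdp → mdp (del g @1)
Edit distance = 1.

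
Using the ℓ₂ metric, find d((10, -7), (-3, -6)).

√(Σ(x_i - y_i)²) = √((10 - (-3))² + (-7 - (-6))²)
= √(13² + (-1)²) = √(169 + 1) = √170 ≈ 13.0384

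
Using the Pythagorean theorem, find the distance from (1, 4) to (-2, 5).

√(Σ(x_i - y_i)²) = √((1 - (-2))² + (4 - 5)²)
= √(3² + (-1)²) = √(9 + 1) = √10 ≈ 3.1623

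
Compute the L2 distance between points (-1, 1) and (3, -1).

(Σ|x_i - y_i|^2)^(1/2) = (|-1 - 3|^2 + |1 - (-1)|^2)^(1/2)
= (4^2 + 2^2)^(1/2) = (16 + 4)^(1/2) = (20)^(1/2) ≈ 4.4721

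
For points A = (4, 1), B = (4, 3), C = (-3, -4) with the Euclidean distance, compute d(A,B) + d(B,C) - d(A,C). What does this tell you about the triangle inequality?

d(A,B) = √(0² + 2²) = √4 = 2, d(B,C) = √(7² + 7²) = √98 ≈ 9.8995, d(A,C) = √(7² + 5²) = √74 ≈ 8.6023.
d(A,B) + d(B,C) - d(A,C) = 2 + 9.8995 - 8.6023 = 11.8995 - 8.6023 = 3.2972 (to 4 decimal places). This is ≥ 0, so the triangle inequality holds for these points.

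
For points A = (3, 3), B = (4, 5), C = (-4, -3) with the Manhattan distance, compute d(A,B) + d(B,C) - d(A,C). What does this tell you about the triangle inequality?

d(A,B) = 1 + 2 = 3, d(B,C) = 8 + 8 = 16, d(A,C) = 7 + 6 = 13.
d(A,B) + d(B,C) - d(A,C) = 3 + 16 - 13 = 19 - 13 = 6. This is ≥ 0, so the triangle inequality holds for these points.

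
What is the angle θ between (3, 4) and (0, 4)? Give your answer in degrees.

With u = (3, 4), v = (0, 4):
u·v = 3·0 + 4·4 = 0 + 16 = 16.
|u| = √(3² + 4²) = √25, |v| = √(0² + 4²) = √16, so |u||v| = √(25·16) = √400 = 20.
cos θ = (u·v)/(|u||v|) = 16/20 = 0.8
θ = arccos(0.8) ≈ 36.87°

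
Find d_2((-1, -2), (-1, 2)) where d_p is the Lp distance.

(Σ|x_i - y_i|^2)^(1/2) = (|-1 - (-1)|^2 + |-2 - 2|^2)^(1/2)
= (0^2 + 4^2)^(1/2) = (0 + 16)^(1/2) = (16)^(1/2) = 4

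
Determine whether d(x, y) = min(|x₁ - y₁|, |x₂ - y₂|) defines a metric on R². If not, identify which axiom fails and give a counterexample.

No. d fails identity of indiscernibles: take x = (-1, 0) and y = (-1, 4). Then d(x,y) = min(|-1 - (-1)|, |0 - 4|) = min(0, 4) = 0, yet x ≠ y.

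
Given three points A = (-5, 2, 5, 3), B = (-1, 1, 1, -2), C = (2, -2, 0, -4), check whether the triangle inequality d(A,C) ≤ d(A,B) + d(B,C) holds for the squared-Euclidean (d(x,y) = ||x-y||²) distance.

d(A,B) = 4² + 1² + 4² + 5² = 58, d(B,C) = 3² + 3² + 1² + 2² = 23, d(A,C) = 7² + 4² + 5² + 7² = 139.
d(A,C) = 139 > 58 + 23 = 81. Triangle inequality is VIOLATED. (Squared-Euclidean is not a metric — this is a counterexample.)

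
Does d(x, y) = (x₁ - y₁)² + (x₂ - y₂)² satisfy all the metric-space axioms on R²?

No. The squared Euclidean distance fails the triangle inequality. Counterexample: x = (0, 0), y = (5, 3), z = (10, 6). d(x,z) = 10² + 6² = 136, but d(x,y) + d(y,z) = (5² + 3²) + (5² + 3²) = 34 + 34 = 68. Since 136 > 68, the triangle inequality is violated. (Note: √d, the ordinary Euclidean distance, IS a metric.)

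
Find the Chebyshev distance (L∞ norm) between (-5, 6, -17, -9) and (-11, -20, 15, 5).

max(|x_i - y_i|) = max(|-5 - (-11)|, |6 - (-20)|, |-17 - 15|, |-9 - 5|) = max(6, 26, 32, 14) = 32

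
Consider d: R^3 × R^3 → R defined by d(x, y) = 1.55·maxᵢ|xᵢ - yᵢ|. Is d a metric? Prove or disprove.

Yes. The L∞ (Chebyshev) norm induces a metric on R^3, and multiplying a metric by a positive constant 1.55 > 0 preserves all four axioms: non-negativity (1.55·||x-y|| ≥ 0), identity (1.55·||x-y|| = 0 ⟺ ||x-y|| = 0 ⟺ x = y), symmetry (||x-y|| = ||y-x||), and the triangle inequality (1.55·||x-z|| ≤ 1.55·||x-y|| + 1.55·||y-z||). So d is a metric.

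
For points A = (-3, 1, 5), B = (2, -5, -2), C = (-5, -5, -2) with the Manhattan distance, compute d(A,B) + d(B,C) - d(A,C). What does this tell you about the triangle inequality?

d(A,B) = 5 + 6 + 7 = 18, d(B,C) = 7 + 0 + 0 = 7, d(A,C) = 2 + 6 + 7 = 15.
d(A,B) + d(B,C) - d(A,C) = 18 + 7 - 15 = 25 - 15 = 10. This is ≥ 0, so the triangle inequality holds for these points.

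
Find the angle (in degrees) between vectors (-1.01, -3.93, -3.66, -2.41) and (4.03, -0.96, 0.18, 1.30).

With u = (-1.01, -3.93, -3.66, -2.41), v = (4.03, -0.96, 0.18, 1.30):
u·v = (-1.01)·4.03 + (-3.93)·(-0.96) + (-3.66)·0.18 + (-2.41)·1.3 = (-4.0703) + 3.7728 + (-0.6588) + (-3.133) = -4.0893.
|u| = √((-1.01)² + (-3.93)² + (-3.66)² + (-2.41)²) = √(1.0201 + 15.4449 + 13.3956 + 5.8081) = √35.6687, |v| = √(4.03² + (-0.96)² + 0.18² + 1.3²) = √(16.2409 + 0.9216 + 0.0324 + 1.69) = √18.8849.
cos θ = (u·v)/(|u||v|) = -4.0893/(√35.6687·√18.8849) ≈ -0.157561
θ = arccos(-0.157561) ≈ 99.07°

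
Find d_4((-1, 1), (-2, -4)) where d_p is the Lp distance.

(Σ|x_i - y_i|^4)^(1/4) = (|-1 - (-2)|^4 + |1 - (-4)|^4)^(1/4)
= (1^4 + 5^4)^(1/4) = (1 + 625)^(1/4) = (626)^(1/4) ≈ 5.002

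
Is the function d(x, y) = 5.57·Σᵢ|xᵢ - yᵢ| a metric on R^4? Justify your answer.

Yes. The L1 (Manhattan) norm induces a metric on R^4, and multiplying a metric by a positive constant 5.57 > 0 preserves all four axioms: non-negativity (5.57·||x-y|| ≥ 0), identity (5.57·||x-y|| = 0 ⟺ ||x-y|| = 0 ⟺ x = y), symmetry (||x-y|| = ||y-x||), and the triangle inequality (5.57·||x-z|| ≤ 5.57·||x-y|| + 5.57·||y-z||). So d is a metric.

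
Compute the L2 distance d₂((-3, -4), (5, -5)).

√(Σ(x_i - y_i)²) = √((-3 - 5)² + (-4 - (-5))²)
= √((-8)² + 1²) = √(64 + 1) = √65 ≈ 8.0623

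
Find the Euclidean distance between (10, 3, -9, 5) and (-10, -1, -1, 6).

√(Σ(x_i - y_i)²) = √((10 - (-10))² + (3 - (-1))² + (-9 - (-1))² + (5 - 6)²)
= √(20² + 4² + (-8)² + (-1)²) = √(400 + 16 + 64 + 1) = √481 ≈ 21.9317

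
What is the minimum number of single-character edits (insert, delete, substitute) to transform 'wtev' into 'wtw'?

Let D[i][j] be the edit distance between the first i characters of 'wtev' and the first j characters of 'wtw', with D[i][0] = i, D[0][j] = j, and D[i][j] = D[i-1][j-1] if the characters match, else 1 + min(D[i-1][j], D[i][j-1], D[i-1][j-1]). Filling the table (rows: prefixes of 'wtev', columns: prefixes of 'wtw'):
     ε  w  t  w
  ε  0  1  2  3
  w  1  0  1  2
  t  2  1  0  1
  e  3  2  1  1
  v  4  3  2  2
The bottom-right entry gives D[4][3] = 2, so no sequence of fewer than 2 edits works. Backtracking through the table gives one optimal edit sequence (2 edits):
  wtev → wtv (del e @3)
  wtv → wtw (sub v→w @3)
Edit distance = 2.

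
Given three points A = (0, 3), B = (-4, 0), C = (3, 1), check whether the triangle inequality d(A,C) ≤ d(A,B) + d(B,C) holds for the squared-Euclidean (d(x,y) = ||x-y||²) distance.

d(A,B) = 4² + 3² = 25, d(B,C) = 7² + 1² = 50, d(A,C) = 3² + 2² = 13.
d(A,C) = 13 ≤ 25 + 50 = 75. Triangle inequality is satisfied.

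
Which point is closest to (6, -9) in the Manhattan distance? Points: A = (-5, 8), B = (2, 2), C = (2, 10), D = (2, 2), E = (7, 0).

Distances: d(A) = 28, d(B) = 15, d(C) = 23, d(D) = 15, d(E) = 10. Nearest: E = (7, 0) with distance 10.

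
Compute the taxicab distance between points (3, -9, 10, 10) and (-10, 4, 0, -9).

Σ|x_i - y_i| = |3 - (-10)| + |-9 - 4| + |10 - 0| + |10 - (-9)| = 13 + 13 + 10 + 19 = 55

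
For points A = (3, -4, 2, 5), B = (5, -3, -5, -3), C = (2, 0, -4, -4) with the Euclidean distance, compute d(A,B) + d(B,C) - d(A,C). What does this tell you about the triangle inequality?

d(A,B) = √(2² + 1² + 7² + 8²) = √118 ≈ 10.8628, d(B,C) = √(3² + 3² + 1² + 1²) = √20 ≈ 4.4721, d(A,C) = √(1² + 4² + 6² + 9²) = √134 ≈ 11.5758.
d(A,B) + d(B,C) - d(A,C) = 10.8628 + 4.4721 - 11.5758 = 15.3349 - 11.5758 = 3.7591 (to 4 decimal places). This is ≥ 0, so the triangle inequality holds for these points.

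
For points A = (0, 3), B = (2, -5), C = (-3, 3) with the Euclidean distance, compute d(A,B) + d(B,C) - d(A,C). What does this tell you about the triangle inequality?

d(A,B) = √(2² + 8²) = √68 ≈ 8.2462, d(B,C) = √(5² + 8²) = √89 ≈ 9.434, d(A,C) = √(3² + 0²) = √9 = 3.
d(A,B) + d(B,C) - d(A,C) = 8.2462 + 9.434 - 3 = 17.6802 - 3 = 14.6802 (to 4 decimal places). This is ≥ 0, so the triangle inequality holds for these points.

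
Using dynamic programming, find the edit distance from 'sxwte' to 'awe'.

Let D[i][j] be the edit distance between the first i characters of 'sxwte' and the first j characters of 'awe', with D[i][0] = i, D[0][j] = j, and D[i][j] = D[i-1][j-1] if the characters match, else 1 + min(D[i-1][j], D[i][j-1], D[i-1][j-1]). Filling the table (rows: prefixes of 'sxwte', columns: prefixes of 'awe'):
     ε  a  w  e
  ε  0  1  2  3
  s  1  1  2  3
  x  2  2  2  3
  w  3  3  2  3
  t  4  4  3  3
  e  5  5  4  3
The bottom-right entry gives D[5][3] = 3, so no sequence of fewer than 3 edits works. Backtracking through the table gives one optimal edit sequence (3 edits):
  sxwte → xwte (del s @1)
  xwte → awte (sub x→a @1)
  awte → awe (del t @3)
Edit distance = 3.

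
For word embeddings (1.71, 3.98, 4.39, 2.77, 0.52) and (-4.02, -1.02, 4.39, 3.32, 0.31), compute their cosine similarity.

With u = (1.71, 3.98, 4.39, 2.77, 0.52), v = (-4.02, -1.02, 4.39, 3.32, 0.31):
u·v = 1.71·(-4.02) + 3.98·(-1.02) + 4.39·4.39 + 2.77·3.32 + 0.52·0.31 = (-6.8742) + (-4.0596) + 19.2721 + 9.1964 + 0.1612 = 17.6959.
|u| = √(1.71² + 3.98² + 4.39² + 2.77² + 0.52²) = √(2.9241 + 15.8404 + 19.2721 + 7.6729 + 0.2704) = √45.9799, |v| = √((-4.02)² + (-1.02)² + 4.39² + 3.32² + 0.31²) = √(16.1604 + 1.0404 + 19.2721 + 11.0224 + 0.0961) = √47.5914.
cos θ = (u·v)/(|u||v|) = 17.6959/(√45.9799·√47.5914) ≈ 0.3783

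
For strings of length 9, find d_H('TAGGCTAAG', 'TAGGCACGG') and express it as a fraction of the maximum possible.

Differing positions: 6, 7, 8. Hamming distance = 3. The maximum possible Hamming distance for length-9 strings is 9, so d_H/9 = 3/9 ≈ 0.3333.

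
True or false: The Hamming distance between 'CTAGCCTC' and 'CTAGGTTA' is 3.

Differing positions: 5, 6, 8. Hamming distance = 3, so the claim is true.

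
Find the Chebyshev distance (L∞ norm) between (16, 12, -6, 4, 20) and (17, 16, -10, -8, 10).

max(|x_i - y_i|) = max(|16 - 17|, |12 - 16|, |-6 - (-10)|, |4 - (-8)|, |20 - 10|) = max(1, 4, 4, 12, 10) = 12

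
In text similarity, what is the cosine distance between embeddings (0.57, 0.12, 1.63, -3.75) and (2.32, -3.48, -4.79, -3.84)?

With u = (0.57, 0.12, 1.63, -3.75), v = (2.32, -3.48, -4.79, -3.84):
u·v = 0.57·2.32 + 0.12·(-3.48) + 1.63·(-4.79) + (-3.75)·(-3.84) = 1.3224 + (-0.4176) + (-7.8077) + 14.4 = 7.4971.
|u| = √(0.57² + 0.12² + 1.63² + (-3.75)²) = √(0.3249 + 0.0144 + 2.6569 + 14.0625) = √17.0587, |v| = √(2.32² + (-3.48)² + (-4.79)² + (-3.84)²) = √(5.3824 + 12.1104 + 22.9441 + 14.7456) = √55.1825.
cos θ = (u·v)/(|u||v|) = 7.4971/(√17.0587·√55.1825) ≈ 0.2444
Cosine distance = 1 - cos θ ≈ 1 - 0.2444 = 0.7556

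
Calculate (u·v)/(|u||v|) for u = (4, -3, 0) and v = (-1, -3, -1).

With u = (4, -3, 0), v = (-1, -3, -1):
u·v = 4·(-1) + (-3)·(-3) + 0·(-1) = (-4) + 9 + 0 = 5.
|u| = √(4² + (-3)² + 0²) = √25, |v| = √((-1)² + (-3)² + (-1)²) = √11, so |u||v| = √(25·11) = √275.
cos θ = (u·v)/(|u||v|) = 5/√275 ≈ 0.3015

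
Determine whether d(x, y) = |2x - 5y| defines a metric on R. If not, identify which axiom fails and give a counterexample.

No. d fails symmetry: d(6, 2) = |2·6 - 5·2| = |2| = 2, but d(2, 6) = |2·2 - 5·6| = |-26| = 26. Since 2 ≠ 26, d(x,y) ≠ d(y,x) in general.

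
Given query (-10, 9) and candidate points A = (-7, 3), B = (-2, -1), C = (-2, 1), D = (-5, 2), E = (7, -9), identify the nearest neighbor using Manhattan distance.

Distances: d(A) = 9, d(B) = 18, d(C) = 16, d(D) = 12, d(E) = 35. Nearest: A = (-7, 3) with distance 9.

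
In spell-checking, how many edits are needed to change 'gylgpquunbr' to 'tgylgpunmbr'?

Let D[i][j] be the edit distance between the first i characters of 'gylgpquunbr' and the first j characters of 'tgylgpunmbr', with D[i][0] = i, D[0][j] = j, and D[i][j] = D[i-1][j-1] if the characters match, else 1 + min(D[i-1][j], D[i][j-1], D[i-1][j-1]). Filling the table (rows: prefixes of 'gylgpquunbr', columns: prefixes of 'tgylgpunmbr'):
     ε  t  g  y  l  g  p  u  n  m  b  r
  ε  0  1  2  3  4  5  6  7  8  9 10 11
  g  1  1  1  2  3  4  5  6  7  8  9 10
  y  2  2  2  1  2  3  4  5  6  7  8  9
  l  3  3  3  2  1  2  3  4  5  6  7  8
  g  4  4  3  3  2  1  2  3  4  5  6  7
  p  5  5  4  4  3  2  1  2  3  4  5  6
  q  6  6  5  5  4  3  2  2  3  4  5  6
  u  7  7  6  6  5  4  3  2  3  4  5  6
  u  8  8  7  7  6  5  4  3  3  4  5  6
  n  9  9  8  8  7  6  5  4  3  4  5  6
  b 10 10  9  9  8  7  6  5  4  4  4  5
  r 11 11 10 10  9  8  7  6  5  5  5  4
The bottom-right entry gives D[11][11] = 4, so no sequence of fewer than 4 edits works. Backtracking through the table gives one optimal edit sequence (4 edits):
  gylgpquunbr → tgylgpquunbr (ins t @1)
  tgylgpquunbr → tgylgpuunbr (del q @7)
  tgylgpuunbr → tgylgpunnbr (sub u→n @8)
  tgylgpunnbr → tgylgpunmbr (sub n→m @9)
Edit distance = 4.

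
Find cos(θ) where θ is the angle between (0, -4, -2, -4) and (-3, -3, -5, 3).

With u = (0, -4, -2, -4), v = (-3, -3, -5, 3):
u·v = 0·(-3) + (-4)·(-3) + (-2)·(-5) + (-4)·3 = 0 + 12 + 10 + (-12) = 10.
|u| = √(0² + (-4)² + (-2)² + (-4)²) = √36, |v| = √((-3)² + (-3)² + (-5)² + 3²) = √52, so |u||v| = √(36·52) = √1872.
cos θ = (u·v)/(|u||v|) = 10/√1872 ≈ 0.2311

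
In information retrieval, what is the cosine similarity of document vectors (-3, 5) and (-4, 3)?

With u = (-3, 5), v = (-4, 3):
u·v = (-3)·(-4) + 5·3 = 12 + 15 = 27.
|u| = √((-3)² + 5²) = √34, |v| = √((-4)² + 3²) = √25, so |u||v| = √(34·25) = √850.
cos θ = (u·v)/(|u||v|) = 27/√850 ≈ 0.9261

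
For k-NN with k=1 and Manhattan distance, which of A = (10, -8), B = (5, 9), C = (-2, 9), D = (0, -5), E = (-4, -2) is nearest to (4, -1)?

Distances: d(A) = 13, d(B) = 11, d(C) = 16, d(D) = 8, d(E) = 9. Nearest: D = (0, -5) with distance 8.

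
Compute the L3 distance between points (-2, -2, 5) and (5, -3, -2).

(Σ|x_i - y_i|^3)^(1/3) = (|-2 - 5|^3 + |-2 - (-3)|^3 + |5 - (-2)|^3)^(1/3)
= (7^3 + 1^3 + 7^3)^(1/3) = (343 + 1 + 343)^(1/3) = (687)^(1/3) ≈ 8.8237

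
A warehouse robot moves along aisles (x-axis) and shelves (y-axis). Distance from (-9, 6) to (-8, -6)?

Σ|x_i - y_i| = |-9 - (-8)| + |6 - (-6)| = 1 + 12 = 13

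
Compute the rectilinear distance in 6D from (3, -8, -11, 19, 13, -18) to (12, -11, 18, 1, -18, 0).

Σ|x_i - y_i| = |3 - 12| + |-8 - (-11)| + |-11 - 18| + |19 - 1| + |13 - (-18)| + |-18 - 0| = 9 + 3 + 29 + 18 + 31 + 18 = 108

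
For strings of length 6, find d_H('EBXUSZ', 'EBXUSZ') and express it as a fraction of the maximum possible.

Differing positions: none. Hamming distance = 0. The maximum possible Hamming distance for length-6 strings is 6, so d_H/6 = 0/6 = 0.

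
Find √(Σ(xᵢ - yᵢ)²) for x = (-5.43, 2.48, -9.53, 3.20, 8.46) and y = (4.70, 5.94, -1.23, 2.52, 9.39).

√(Σ(x_i - y_i)²) = √((-5.43 - 4.7)² + (2.48 - 5.94)² + (-9.53 - (-1.23))² + (3.2 - 2.52)² + (8.46 - 9.39)²)
= √((-10.13)² + (-3.46)² + (-8.3)² + 0.68² + (-0.93)²) = √(102.6169 + 11.9716 + 68.89 + 0.4624 + 0.8649) = √184.8058 ≈ 13.5943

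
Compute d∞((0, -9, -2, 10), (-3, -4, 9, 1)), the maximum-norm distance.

max(|x_i - y_i|) = max(|0 - (-3)|, |-9 - (-4)|, |-2 - 9|, |10 - 1|) = max(3, 5, 11, 9) = 11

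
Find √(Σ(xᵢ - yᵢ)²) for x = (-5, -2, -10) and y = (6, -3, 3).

√(Σ(x_i - y_i)²) = √((-5 - 6)² + (-2 - (-3))² + (-10 - 3)²)
= √((-11)² + 1² + (-13)²) = √(121 + 1 + 169) = √291 ≈ 17.0587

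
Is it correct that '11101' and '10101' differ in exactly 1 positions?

Differing positions: 2. Hamming distance = 1, so the claim is true.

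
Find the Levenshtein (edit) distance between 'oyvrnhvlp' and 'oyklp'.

Let D[i][j] be the edit distance between the first i characters of 'oyvrnhvlp' and the first j characters of 'oyklp', with D[i][0] = i, D[0][j] = j, and D[i][j] = D[i-1][j-1] if the characters match, else 1 + min(D[i-1][j], D[i][j-1], D[i-1][j-1]). Filling the table (rows: prefixes of 'oyvrnhvlp', columns: prefixes of 'oyklp'):
     ε  o  y  k  l  p
  ε  0  1  2  3  4  5
  o  1  0  1  2  3  4
  y  2  1  0  1  2  3
  v  3  2  1  1  2  3
  r  4  3  2  2  2  3
  n  5  4  3  3  3  3
  h  6  5  4  4  4  4
  v  7  6  5  5  5  5
  l  8  7  6  6  5  6
  p  9  8  7  7  6  5
The bottom-right entry gives D[9][5] = 5, so no sequence of fewer than 5 edits works. Backtracking through the table gives one optimal edit sequence (5 edits):
  oyvrnhvlp → oyrnhvlp (del v @3)
  oyrnhvlp → oynhvlp (del r @3)
  oynhvlp → oyhvlp (del n @3)
  oyhvlp → oyvlp (del h @3)
  oyvlp → oyklp (sub v→k @3)
Edit distance = 5.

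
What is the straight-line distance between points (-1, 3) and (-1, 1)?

√(Σ(x_i - y_i)²) = √((-1 - (-1))² + (3 - 1)²)
= √(0² + 2²) = √(0 + 4) = √4 = 2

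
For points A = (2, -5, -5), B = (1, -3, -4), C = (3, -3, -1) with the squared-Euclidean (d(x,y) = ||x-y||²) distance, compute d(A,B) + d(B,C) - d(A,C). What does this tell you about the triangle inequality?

d(A,B) = 1² + 2² + 1² = 6, d(B,C) = 2² + 0² + 3² = 13, d(A,C) = 1² + 2² + 4² = 21.
d(A,B) + d(B,C) - d(A,C) = 6 + 13 - 21 = 19 - 21 = -2. This is < 0, so the triangle inequality FAILS for these points (squared-Euclidean is not a metric).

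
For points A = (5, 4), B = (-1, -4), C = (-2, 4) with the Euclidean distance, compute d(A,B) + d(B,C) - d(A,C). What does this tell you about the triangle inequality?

d(A,B) = √(6² + 8²) = √100 = 10, d(B,C) = √(1² + 8²) = √65 ≈ 8.0623, d(A,C) = √(7² + 0²) = √49 = 7.
d(A,B) + d(B,C) - d(A,C) = 10 + 8.0623 - 7 = 18.0623 - 7 = 11.0623 (to 4 decimal places). This is ≥ 0, so the triangle inequality holds for these points.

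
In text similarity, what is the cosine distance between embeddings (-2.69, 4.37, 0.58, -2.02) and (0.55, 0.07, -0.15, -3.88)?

With u = (-2.69, 4.37, 0.58, -2.02), v = (0.55, 0.07, -0.15, -3.88):
u·v = (-2.69)·0.55 + 4.37·0.07 + 0.58·(-0.15) + (-2.02)·(-3.88) = (-1.4795) + 0.3059 + (-0.087) + 7.8376 = 6.577.
|u| = √((-2.69)² + 4.37² + 0.58² + (-2.02)²) = √(7.2361 + 19.0969 + 0.3364 + 4.0804) = √30.7498, |v| = √(0.55² + 0.07² + (-0.15)² + (-3.88)²) = √(0.3025 + 0.0049 + 0.0225 + 15.0544) = √15.3843.
cos θ = (u·v)/(|u||v|) = 6.577/(√30.7498·√15.3843) ≈ 0.3024
Cosine distance = 1 - cos θ ≈ 1 - 0.3024 = 0.6976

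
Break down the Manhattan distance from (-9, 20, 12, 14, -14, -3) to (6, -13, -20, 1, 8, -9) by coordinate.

Σ|x_i - y_i| = |-9 - 6| + |20 - (-13)| + |12 - (-20)| + |14 - 1| + |-14 - 8| + |-3 - (-9)| = 15 + 33 + 32 + 13 + 22 + 6 = 121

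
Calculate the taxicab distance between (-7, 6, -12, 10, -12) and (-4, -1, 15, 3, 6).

Σ|x_i - y_i| = |-7 - (-4)| + |6 - (-1)| + |-12 - 15| + |10 - 3| + |-12 - 6| = 3 + 7 + 27 + 7 + 18 = 62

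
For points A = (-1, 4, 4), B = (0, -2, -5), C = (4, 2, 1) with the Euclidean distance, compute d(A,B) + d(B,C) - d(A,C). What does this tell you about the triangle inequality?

d(A,B) = √(1² + 6² + 9²) = √118 ≈ 10.8628, d(B,C) = √(4² + 4² + 6²) = √68 ≈ 8.2462, d(A,C) = √(5² + 2² + 3²) = √38 ≈ 6.1644.
d(A,B) + d(B,C) - d(A,C) = 10.8628 + 8.2462 - 6.1644 = 19.109 - 6.1644 = 12.9446 (to 4 decimal places). This is ≥ 0, so the triangle inequality holds for these points.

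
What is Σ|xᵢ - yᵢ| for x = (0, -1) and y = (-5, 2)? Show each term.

Σ|x_i - y_i| = |0 - (-5)| + |-1 - 2| = 5 + 3 = 8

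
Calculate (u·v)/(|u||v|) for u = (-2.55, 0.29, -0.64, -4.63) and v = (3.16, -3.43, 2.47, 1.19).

With u = (-2.55, 0.29, -0.64, -4.63), v = (3.16, -3.43, 2.47, 1.19):
u·v = (-2.55)·3.16 + 0.29·(-3.43) + (-0.64)·2.47 + (-4.63)·1.19 = (-8.058) + (-0.9947) + (-1.5808) + (-5.5097) = -16.1432.
|u| = √((-2.55)² + 0.29² + (-0.64)² + (-4.63)²) = √(6.5025 + 0.0841 + 0.4096 + 21.4369) = √28.4331, |v| = √(3.16² + (-3.43)² + 2.47² + 1.19²) = √(9.9856 + 11.7649 + 6.1009 + 1.4161) = √29.2675.
cos θ = (u·v)/(|u||v|) = -16.1432/(√28.4331·√29.2675) ≈ -0.5596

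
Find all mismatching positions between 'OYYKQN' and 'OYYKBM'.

Differing positions: 5, 6. Hamming distance = 2.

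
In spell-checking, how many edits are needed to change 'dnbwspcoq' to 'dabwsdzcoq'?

Let D[i][j] be the edit distance between the first i characters of 'dnbwspcoq' and the first j characters of 'dabwsdzcoq', with D[i][0] = i, D[0][j] = j, and D[i][j] = D[i-1][j-1] if the characters match, else 1 + min(D[i-1][j], D[i][j-1], D[i-1][j-1]). Filling the table (rows: prefixes of 'dnbwspcoq', columns: prefixes of 'dabwsdzcoq'):
     ε  d  a  b  w  s  d  z  c  o  q
  ε  0  1  2  3  4  5  6  7  8  9 10
  d  1  0  1  2  3  4  5  6  7  8  9
  n  2  1  1  2  3  4  5  6  7  8  9
  b  3  2  2  1  2  3  4  5  6  7  8
  w  4  3  3  2  1  2  3  4  5  6  7
  s  5  4  4  3  2  1  2  3  4  5  6
  p  6  5  5  4  3  2  2  3  4  5  6
  c  7  6  6  5  4  3  3  3  3  4  5
  o  8  7  7  6  5  4  4  4  4  3  4
  q  9  8  8  7  6  5  5  5  5  4  3
The bottom-right entry gives D[9][10] = 3, so no sequence of fewer than 3 edits works. Backtracking through the table gives one optimal edit sequence (3 edits):
  dnbwspcoq → dabwspcoq (sub n→a @2)
  dabwspcoq → dabwsdpcoq (ins d @6)
  dabwsdpcoq → dabwsdzcoq (sub p→z @7)
Edit distance = 3.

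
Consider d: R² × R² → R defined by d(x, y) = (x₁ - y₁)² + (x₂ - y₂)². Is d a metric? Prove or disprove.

No. The squared Euclidean distance fails the triangle inequality. Counterexample: x = (0, 0), y = (5, 4), z = (10, 8). d(x,z) = 10² + 8² = 164, but d(x,y) + d(y,z) = (5² + 4²) + (5² + 4²) = 41 + 41 = 82. Since 164 > 82, the triangle inequality is violated. (Note: √d, the ordinary Euclidean distance, IS a metric.)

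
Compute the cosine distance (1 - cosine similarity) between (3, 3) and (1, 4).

With u = (3, 3), v = (1, 4):
u·v = 3·1 + 3·4 = 3 + 12 = 15.
|u| = √(3² + 3²) = √18, |v| = √(1² + 4²) = √17, so |u||v| = √(18·17) = √306.
cos θ = (u·v)/(|u||v|) = 15/√306 ≈ 0.8575
Cosine distance = 1 - cos θ ≈ 1 - 0.8575 = 0.1425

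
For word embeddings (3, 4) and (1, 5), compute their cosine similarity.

With u = (3, 4), v = (1, 5):
u·v = 3·1 + 4·5 = 3 + 20 = 23.
|u| = √(3² + 4²) = √25, |v| = √(1² + 5²) = √26, so |u||v| = √(25·26) = √650.
cos θ = (u·v)/(|u||v|) = 23/√650 ≈ 0.9021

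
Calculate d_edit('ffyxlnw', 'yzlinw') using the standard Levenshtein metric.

Let D[i][j] be the edit distance between the first i characters of 'ffyxlnw' and the first j characters of 'yzlinw', with D[i][0] = i, D[0][j] = j, and D[i][j] = D[i-1][j-1] if the characters match, else 1 + min(D[i-1][j], D[i][j-1], D[i-1][j-1]). Filling the table (rows: prefixes of 'ffyxlnw', columns: prefixes of 'yzlinw'):
     ε  y  z  l  i  n  w
  ε  0  1  2  3  4  5  6
  f  1  1  2  3  4  5  6
  f  2  2  2  3  4  5  6
  y  3  2  3  3  4  5  6
  x  4  3  3  4  4  5  6
  l  5  4  4  3  4  5  6
  n  6  5  5  4  4  4  5
  w  7  6  6  5  5  5  4
The bottom-right entry gives D[7][6] = 4, so no sequence of fewer than 4 edits works. Backtracking through the table gives one optimal edit sequence (4 edits):
  ffyxlnw → fyxlnw (del f @1)
  fyxlnw → yxlnw (del f @1)
  yxlnw → yzlnw (sub x→z @2)
  yzlnw → yzlinw (ins i @4)
Edit distance = 4.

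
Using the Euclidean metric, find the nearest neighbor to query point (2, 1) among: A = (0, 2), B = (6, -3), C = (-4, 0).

Distances: d(A) ≈ 2.2361, d(B) ≈ 5.6569, d(C) ≈ 6.0828. Nearest: A = (0, 2) with distance 2.2361.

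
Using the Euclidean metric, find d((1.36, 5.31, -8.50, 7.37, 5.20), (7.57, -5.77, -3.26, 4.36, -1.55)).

√(Σ(x_i - y_i)²) = √((1.36 - 7.57)² + (5.31 - (-5.77))² + (-8.5 - (-3.26))² + (7.37 - 4.36)² + (5.2 - (-1.55))²)
= √((-6.21)² + 11.08² + (-5.24)² + 3.01² + 6.75²) = √(38.5641 + 122.7664 + 27.4576 + 9.0601 + 45.5625) = √243.4107 ≈ 15.6016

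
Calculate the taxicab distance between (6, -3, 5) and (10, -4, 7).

Σ|x_i - y_i| = |6 - 10| + |-3 - (-4)| + |5 - 7| = 4 + 1 + 2 = 7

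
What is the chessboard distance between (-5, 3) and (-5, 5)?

max(|x_i - y_i|) = max(|-5 - (-5)|, |3 - 5|) = max(0, 2) = 2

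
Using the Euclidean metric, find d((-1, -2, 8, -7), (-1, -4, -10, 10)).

√(Σ(x_i - y_i)²) = √((-1 - (-1))² + (-2 - (-4))² + (8 - (-10))² + (-7 - 10)²)
= √(0² + 2² + 18² + (-17)²) = √(0 + 4 + 324 + 289) = √617 ≈ 24.8395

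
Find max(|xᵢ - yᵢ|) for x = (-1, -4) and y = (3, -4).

max(|x_i - y_i|) = max(|-1 - 3|, |-4 - (-4)|) = max(4, 0) = 4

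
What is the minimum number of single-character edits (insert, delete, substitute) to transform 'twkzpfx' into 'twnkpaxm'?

Let D[i][j] be the edit distance between the first i characters of 'twkzpfx' and the first j characters of 'twnkpaxm', with D[i][0] = i, D[0][j] = j, and D[i][j] = D[i-1][j-1] if the characters match, else 1 + min(D[i-1][j], D[i][j-1], D[i-1][j-1]). Filling the table (rows: prefixes of 'twkzpfx', columns: prefixes of 'twnkpaxm'):
     ε  t  w  n  k  p  a  x  m
  ε  0  1  2  3  4  5  6  7  8
  t  1  0  1  2  3  4  5  6  7
  w  2  1  0  1  2  3  4  5  6
  k  3  2  1  1  1  2  3  4  5
  z  4  3  2  2  2  2  3  4  5
  p  5  4  3  3  3  2  3  4  5
  f  6  5  4  4  4  3  3  4  5
  x  7  6  5  5  5  4  4  3  4
The bottom-right entry gives D[7][8] = 4, so no sequence of fewer than 4 edits works. Backtracking through the table gives one optimal edit sequence (4 edits):
  twkzpfx → twnzpfx (sub k→n @3)
  twnzpfx → twnkpfx (sub z→k @4)
  twnkpfx → twnkpax (sub f→a @6)
  twnkpax → twnkpaxm (ins m @8)
Edit distance = 4.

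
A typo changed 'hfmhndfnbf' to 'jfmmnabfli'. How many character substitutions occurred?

Differing positions: 1, 4, 6, 7, 8, 9, 10. Hamming distance = 7.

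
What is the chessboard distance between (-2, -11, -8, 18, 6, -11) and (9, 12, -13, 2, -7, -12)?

max(|x_i - y_i|) = max(|-2 - 9|, |-11 - 12|, |-8 - (-13)|, |18 - 2|, |6 - (-7)|, |-11 - (-12)|) = max(11, 23, 5, 16, 13, 1) = 23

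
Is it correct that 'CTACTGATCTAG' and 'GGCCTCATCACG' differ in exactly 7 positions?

Differing positions: 1, 2, 3, 6, 10, 11. Hamming distance = 6, so the claim that d_H = 7 is false.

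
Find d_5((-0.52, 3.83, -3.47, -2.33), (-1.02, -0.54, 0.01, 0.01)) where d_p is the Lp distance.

(Σ|x_i - y_i|^5)^(1/5) = (|-0.52 - (-1.02)|^5 + |3.83 - (-0.54)|^5 + |-3.47 - 0.01|^5 + |-2.33 - 0.01|^5)^(1/5)
= (0.5^5 + 4.37^5 + 3.48^5 + 2.34^5)^(1/5) ≈ (0.0312 + 1593.7022 + 510.383 + 70.1583)^(1/5) = (2174.2747)^(1/5) ≈ 4.6501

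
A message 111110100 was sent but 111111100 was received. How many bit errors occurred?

Differing positions: 6. Hamming distance = 1.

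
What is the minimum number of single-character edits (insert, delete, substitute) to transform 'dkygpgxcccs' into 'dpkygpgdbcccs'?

Let D[i][j] be the edit distance between the first i characters of 'dkygpgxcccs' and the first j characters of 'dpkygpgdbcccs', with D[i][0] = i, D[0][j] = j, and D[i][j] = D[i-1][j-1] if the characters match, else 1 + min(D[i-1][j], D[i][j-1], D[i-1][j-1]). Filling the table (rows: prefixes of 'dkygpgxcccs', columns: prefixes of 'dpkygpgdbcccs'):
     ε  d  p  k  y  g  p  g  d  b  c  c  c  s
  ε  0  1  2  3  4  5  6  7  8  9 10 11 12 13
  d  1  0  1  2  3  4  5  6  7  8  9 10 11 12
  k  2  1  1  1  2  3  4  5  6  7  8  9 10 11
  y  3  2  2  2  1  2  3  4  5  6  7  8  9 10
  g  4  3  3  3  2  1  2  3  4  5  6  7  8  9
  p  5  4  3  4  3  2  1  2  3  4  5  6  7  8
  g  6  5  4  4  4  3  2  1  2  3  4  5  6  7
  x  7  6  5  5  5  4  3  2  2  3  4  5  6  7
  c  8  7  6  6  6  5  4  3  3  3  3  4  5  6
  c  9  8  7  7  7  6  5  4  4  4  3  3  4  5
  c 10  9  8  8  8  7  6  5  5  5  4  3  3  4
  s 11 10  9  9  9  8  7  6  6  6  5  4  4  3
The bottom-right entry gives D[11][13] = 3, so no sequence of fewer than 3 edits works. Backtracking through the table gives one optimal edit sequence (3 edits):
  dkygpgxcccs → dpkygpgxcccs (ins p @2)
  dpkygpgxcccs → dpkygpgdxcccs (ins d @8)
  dpkygpgdxcccs → dpkygpgdbcccs (sub x→b @9)
Edit distance = 3.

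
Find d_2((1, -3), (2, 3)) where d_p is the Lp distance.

(Σ|x_i - y_i|^2)^(1/2) = (|1 - 2|^2 + |-3 - 3|^2)^(1/2)
= (1^2 + 6^2)^(1/2) = (1 + 36)^(1/2) = (37)^(1/2) ≈ 6.0828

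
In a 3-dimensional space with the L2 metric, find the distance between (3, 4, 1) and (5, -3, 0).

(Σ|x_i - y_i|^2)^(1/2) = (|3 - 5|^2 + |4 - (-3)|^2 + |1 - 0|^2)^(1/2)
= (2^2 + 7^2 + 1^2)^(1/2) = (4 + 49 + 1)^(1/2) = (54)^(1/2) ≈ 7.3485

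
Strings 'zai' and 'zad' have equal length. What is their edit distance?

Let D[i][j] be the edit distance between the first i characters of 'zai' and the first j characters of 'zad', with D[i][0] = i, D[0][j] = j, and D[i][j] = D[i-1][j-1] if the characters match, else 1 + min(D[i-1][j], D[i][j-1], D[i-1][j-1]). Filling the table (rows: prefixes of 'zai', columns: prefixes of 'zad'):
     ε  z  a  d
  ε  0  1  2  3
  z  1  0  1  2
  a  2  1  0  1
  i  3  2  1  1
The bottom-right entry gives D[3][3] = 1, so no sequence of fewer than 1 edit works. Backtracking through the table gives one optimal edit sequence (1 edit):
  zai → zad (sub i→d @3)
Edit distance = 1.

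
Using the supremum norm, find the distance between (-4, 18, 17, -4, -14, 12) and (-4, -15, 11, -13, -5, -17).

max(|x_i - y_i|) = max(|-4 - (-4)|, |18 - (-15)|, |17 - 11|, |-4 - (-13)|, |-14 - (-5)|, |12 - (-17)|) = max(0, 33, 6, 9, 9, 29) = 33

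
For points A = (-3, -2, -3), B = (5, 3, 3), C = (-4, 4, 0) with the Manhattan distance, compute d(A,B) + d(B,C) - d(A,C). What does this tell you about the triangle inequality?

d(A,B) = 8 + 5 + 6 = 19, d(B,C) = 9 + 1 + 3 = 13, d(A,C) = 1 + 6 + 3 = 10.
d(A,B) + d(B,C) - d(A,C) = 19 + 13 - 10 = 32 - 10 = 22. This is ≥ 0, so the triangle inequality holds for these points.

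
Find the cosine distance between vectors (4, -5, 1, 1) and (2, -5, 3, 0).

With u = (4, -5, 1, 1), v = (2, -5, 3, 0):
u·v = 4·2 + (-5)·(-5) + 1·3 + 1·0 = 8 + 25 + 3 + 0 = 36.
|u| = √(4² + (-5)² + 1² + 1²) = √43, |v| = √(2² + (-5)² + 3² + 0²) = √38, so |u||v| = √(43·38) = √1634.
cos θ = (u·v)/(|u||v|) = 36/√1634 ≈ 0.8906
Cosine distance = 1 - cos θ ≈ 1 - 0.8906 = 0.1094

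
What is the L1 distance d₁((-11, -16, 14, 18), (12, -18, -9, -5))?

Σ|x_i - y_i| = |-11 - 12| + |-16 - (-18)| + |14 - (-9)| + |18 - (-5)| = 23 + 2 + 23 + 23 = 71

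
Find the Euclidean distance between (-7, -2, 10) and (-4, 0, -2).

√(Σ(x_i - y_i)²) = √((-7 - (-4))² + (-2 - 0)² + (10 - (-2))²)
= √((-3)² + (-2)² + 12²) = √(9 + 4 + 144) = √157 ≈ 12.53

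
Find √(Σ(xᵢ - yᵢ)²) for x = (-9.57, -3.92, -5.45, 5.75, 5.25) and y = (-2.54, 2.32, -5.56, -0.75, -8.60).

√(Σ(x_i - y_i)²) = √((-9.57 - (-2.54))² + (-3.92 - 2.32)² + (-5.45 - (-5.56))² + (5.75 - (-0.75))² + (5.25 - (-8.6))²)
= √((-7.03)² + (-6.24)² + 0.11² + 6.5² + 13.85²) = √(49.4209 + 38.9376 + 0.0121 + 42.25 + 191.8225) = √322.4431 ≈ 17.9567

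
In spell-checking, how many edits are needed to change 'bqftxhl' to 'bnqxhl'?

Let D[i][j] be the edit distance between the first i characters of 'bqftxhl' and the first j characters of 'bnqxhl', with D[i][0] = i, D[0][j] = j, and D[i][j] = D[i-1][j-1] if the characters match, else 1 + min(D[i-1][j], D[i][j-1], D[i-1][j-1]). Filling the table (rows: prefixes of 'bqftxhl', columns: prefixes of 'bnqxhl'):
     ε  b  n  q  x  h  l
  ε  0  1  2  3  4  5  6
  b  1  0  1  2  3  4  5
  q  2  1  1  1  2  3  4
  f  3  2  2  2  2  3  4
  t  4  3  3  3  3  3  4
  x  5  4  4  4  3  4  4
  h  6  5  5  5  4  3  4
  l  7  6  6  6  5  4  3
The bottom-right entry gives D[7][6] = 3, so no sequence of fewer than 3 edits works. Backtracking through the table gives one optimal edit sequence (3 edits):
  bqftxhl → bftxhl (del q @2)
  bftxhl → bntxhl (sub f→n @2)
  bntxhl → bnqxhl (sub t→q @3)
Edit distance = 3.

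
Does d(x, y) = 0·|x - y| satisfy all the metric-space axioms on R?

No. With c = 0, d(x,y) = 0 for all x, y. This fails identity of indiscernibles: d(5, 12) = 0 but 5 ≠ 12.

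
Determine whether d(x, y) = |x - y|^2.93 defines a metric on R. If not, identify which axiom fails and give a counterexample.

No. d(x,y) = |x-y|^2.93 fails the triangle inequality since p = 2.93 > 1. Counterexample: x = 1, y = 3, z = 12. d(x,z) = |1 - 12|^2.93 = 11^2.93 ≈ 1125.3317, but d(x,y) + d(y,z) = 2^2.93 + 9^2.93 ≈ 7.6211 + 625.0727 = 632.6938. Since 1125.3317 > 632.6938, the triangle inequality is violated.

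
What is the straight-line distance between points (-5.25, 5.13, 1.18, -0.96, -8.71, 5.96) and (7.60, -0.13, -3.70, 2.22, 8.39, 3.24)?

√(Σ(x_i - y_i)²) = √((-5.25 - 7.6)² + (5.13 - (-0.13))² + (1.18 - (-3.7))² + (-0.96 - 2.22)² + (-8.71 - 8.39)² + (5.96 - 3.24)²)
= √((-12.85)² + 5.26² + 4.88² + (-3.18)² + (-17.1)² + 2.72²) = √(165.1225 + 27.6676 + 23.8144 + 10.1124 + 292.41 + 7.3984) = √526.5253 ≈ 22.9461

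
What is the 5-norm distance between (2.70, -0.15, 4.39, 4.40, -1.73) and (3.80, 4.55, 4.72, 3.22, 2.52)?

(Σ|x_i - y_i|^5)^(1/5) = (|2.7 - 3.8|^5 + |-0.15 - 4.55|^5 + |4.39 - 4.72|^5 + |4.4 - 3.22|^5 + |-1.73 - 2.52|^5)^(1/5)
= (1.1^5 + 4.7^5 + 0.33^5 + 1.18^5 + 4.25^5)^(1/5) ≈ (1.6105 + 2293.4501 + 0.0039 + 2.2878 + 1386.5791)^(1/5) = (3683.9314)^(1/5) ≈ 5.1673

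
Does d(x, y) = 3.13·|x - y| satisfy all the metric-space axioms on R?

Yes. Since |x - y| is a metric on R and 3.13 > 0, the positive scalar multiple 3.13·|x - y| is also a metric: scaling by a positive constant preserves non-negativity, identity (d=0 ⟺ |x-y|=0 ⟺ x=y), symmetry, and the triangle inequality.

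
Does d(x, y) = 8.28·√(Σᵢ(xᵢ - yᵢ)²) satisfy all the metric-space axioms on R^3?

Yes. The L2 (Euclidean) norm induces a metric on R^3, and multiplying a metric by a positive constant 8.28 > 0 preserves all four axioms: non-negativity (8.28·||x-y|| ≥ 0), identity (8.28·||x-y|| = 0 ⟺ ||x-y|| = 0 ⟺ x = y), symmetry (||x-y|| = ||y-x||), and the triangle inequality (8.28·||x-z|| ≤ 8.28·||x-y|| + 8.28·||y-z||). So d is a metric.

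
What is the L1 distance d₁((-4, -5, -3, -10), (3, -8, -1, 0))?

Σ|x_i - y_i| = |-4 - 3| + |-5 - (-8)| + |-3 - (-1)| + |-10 - 0| = 7 + 3 + 2 + 10 = 22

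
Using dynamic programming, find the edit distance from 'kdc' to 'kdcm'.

Let D[i][j] be the edit distance between the first i characters of 'kdc' and the first j characters of 'kdcm', with D[i][0] = i, D[0][j] = j, and D[i][j] = D[i-1][j-1] if the characters match, else 1 + min(D[i-1][j], D[i][j-1], D[i-1][j-1]). Filling the table (rows: prefixes of 'kdc', columns: prefixes of 'kdcm'):
     ε  k  d  c  m
  ε  0  1  2  3  4
  k  1  0  1  2  3
  d  2  1  0  1  2
  c  3  2  1  0  1
The bottom-right entry gives D[3][4] = 1, so no sequence of fewer than 1 edit works. Backtracking through the table gives one optimal edit sequence (1 edit):
  kdc → kdcm (ins m @4)
Edit distance = 1.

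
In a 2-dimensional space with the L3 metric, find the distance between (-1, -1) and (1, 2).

(Σ|x_i - y_i|^3)^(1/3) = (|-1 - 1|^3 + |-1 - 2|^3)^(1/3)
= (2^3 + 3^3)^(1/3) = (8 + 27)^(1/3) = (35)^(1/3) ≈ 3.2711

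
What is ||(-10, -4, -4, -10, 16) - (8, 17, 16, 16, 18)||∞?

max(|x_i - y_i|) = max(|-10 - 8|, |-4 - 17|, |-4 - 16|, |-10 - 16|, |16 - 18|) = max(18, 21, 20, 26, 2) = 26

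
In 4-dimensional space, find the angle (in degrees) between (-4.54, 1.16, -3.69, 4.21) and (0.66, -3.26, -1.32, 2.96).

With u = (-4.54, 1.16, -3.69, 4.21), v = (0.66, -3.26, -1.32, 2.96):
u·v = (-4.54)·0.66 + 1.16·(-3.26) + (-3.69)·(-1.32) + 4.21·2.96 = (-2.9964) + (-3.7816) + 4.8708 + 12.4616 = 10.5544.
|u| = √((-4.54)² + 1.16² + (-3.69)² + 4.21²) = √(20.6116 + 1.3456 + 13.6161 + 17.7241) = √53.2974, |v| = √(0.66² + (-3.26)² + (-1.32)² + 2.96²) = √(0.4356 + 10.6276 + 1.7424 + 8.7616) = √21.5672.
cos θ = (u·v)/(|u||v|) = 10.5544/(√53.2974·√21.5672) ≈ 0.311303
θ = arccos(0.311303) ≈ 71.86°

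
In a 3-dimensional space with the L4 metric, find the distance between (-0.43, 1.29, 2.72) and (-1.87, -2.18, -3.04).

(Σ|x_i - y_i|^4)^(1/4) = (|-0.43 - (-1.87)|^4 + |1.29 - (-2.18)|^4 + |2.72 - (-3.04)|^4)^(1/4)
= (1.44^4 + 3.47^4 + 5.76^4)^(1/4) ≈ (4.2998 + 144.9833 + 1100.7531)^(1/4) = (1250.0362)^(1/4) ≈ 5.9461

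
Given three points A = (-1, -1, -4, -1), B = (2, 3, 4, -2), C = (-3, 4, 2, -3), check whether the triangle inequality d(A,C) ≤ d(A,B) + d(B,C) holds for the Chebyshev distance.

d(A,B) = max(3, 4, 8, 1) = 8, d(B,C) = max(5, 1, 2, 1) = 5, d(A,C) = max(2, 5, 6, 2) = 6.
d(A,C) = 6 ≤ 8 + 5 = 13. Triangle inequality is satisfied.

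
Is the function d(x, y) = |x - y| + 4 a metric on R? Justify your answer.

No. d fails identity of indiscernibles (specifically d(x,x) = 0): d(3, 3) = |3 - 3| + 4 = 0 + 4 = 4 ≠ 0.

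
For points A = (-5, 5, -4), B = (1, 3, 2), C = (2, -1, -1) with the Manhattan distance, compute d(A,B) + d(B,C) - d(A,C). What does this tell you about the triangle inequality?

d(A,B) = 6 + 2 + 6 = 14, d(B,C) = 1 + 4 + 3 = 8, d(A,C) = 7 + 6 + 3 = 16.
d(A,B) + d(B,C) - d(A,C) = 14 + 8 - 16 = 22 - 16 = 6. This is ≥ 0, so the triangle inequality holds for these points.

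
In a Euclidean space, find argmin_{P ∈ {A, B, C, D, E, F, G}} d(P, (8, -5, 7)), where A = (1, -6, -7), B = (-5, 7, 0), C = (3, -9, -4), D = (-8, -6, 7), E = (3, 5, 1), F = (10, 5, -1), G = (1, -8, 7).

Distances: d(A) ≈ 15.6844, d(B) ≈ 19.0263, d(C) ≈ 12.7279, d(D) ≈ 16.0312, d(E) ≈ 12.6886, d(F) ≈ 12.9615, d(G) ≈ 7.6158. Nearest: G = (1, -8, 7) with distance 7.6158.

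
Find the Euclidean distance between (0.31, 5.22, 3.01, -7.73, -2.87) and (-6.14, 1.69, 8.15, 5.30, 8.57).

√(Σ(x_i - y_i)²) = √((0.31 - (-6.14))² + (5.22 - 1.69)² + (3.01 - 8.15)² + (-7.73 - 5.3)² + (-2.87 - 8.57)²)
= √(6.45² + 3.53² + (-5.14)² + (-13.03)² + (-11.44)²) = √(41.6025 + 12.4609 + 26.4196 + 169.7809 + 130.8736) = √381.1375 ≈ 19.5227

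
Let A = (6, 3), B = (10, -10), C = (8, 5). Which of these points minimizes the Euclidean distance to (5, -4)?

Distances: d(A) ≈ 7.0711, d(B) ≈ 7.8102, d(C) ≈ 9.4868. Nearest: A = (6, 3) with distance 7.0711.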